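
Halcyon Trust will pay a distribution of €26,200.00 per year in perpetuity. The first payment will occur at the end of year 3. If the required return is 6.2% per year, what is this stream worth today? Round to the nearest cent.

Value at end of year 2: C / r = €26,200.00 / 0.062 = €422,580.6452
Discount to today: PV = €422,580.6452 / (1 + 0.062)^2 = €422,580.6452 / 1.127844 = €374,680.05

€374680.05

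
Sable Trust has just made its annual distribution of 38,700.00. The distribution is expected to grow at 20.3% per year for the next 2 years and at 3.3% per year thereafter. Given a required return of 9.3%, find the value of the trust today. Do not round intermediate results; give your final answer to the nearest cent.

896620.22

D_1 = 46556.10000
D_2 = 56006.98830
Terminal value at year 2: TV = D_2×(1+g_2)/(r−g_2) = 57855.21891/0.06 = 964253.64857
P_0 = D_1/(1+r)^1 + D_2/(1+r)^2 + TV/(1+r)^2
    = 42594.78500 + 46881.54286 + 807143.89630 = 896620.22415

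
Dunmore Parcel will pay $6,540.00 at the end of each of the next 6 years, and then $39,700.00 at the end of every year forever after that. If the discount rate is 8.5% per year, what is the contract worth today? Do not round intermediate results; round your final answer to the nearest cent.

PV of 6-year annuity: $6,540.00 × [1 − (1+0.085)^−6] / 0.085 = 29780.46009
Perpetuity value at year 6: $39,700.00 / 0.085 = 467058.82353
PV of perpetuity: 467058.82353 / (1+0.085)^6 = 286281.41290
Total PV = 29780.46009 + 286281.41290 = 316061.87299

$316061.87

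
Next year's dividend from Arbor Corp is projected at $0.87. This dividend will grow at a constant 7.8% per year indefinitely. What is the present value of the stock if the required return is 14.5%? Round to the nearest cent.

$12.99

Growing perpetuity: P = D₁ / (r − g) = $0.8700 / (0.145 − 0.078) = $12.99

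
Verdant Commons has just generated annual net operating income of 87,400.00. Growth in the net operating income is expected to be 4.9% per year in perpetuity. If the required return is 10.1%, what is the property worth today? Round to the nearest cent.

1763126.92

D₁ = D₀ × (1 + g) = 87,400.00 × 1.049 = 91,682.6000
Growing perpetuity: P = D₁ / (r − g) = 91,682.6000 / (0.101 − 0.049) = 1,763,126.92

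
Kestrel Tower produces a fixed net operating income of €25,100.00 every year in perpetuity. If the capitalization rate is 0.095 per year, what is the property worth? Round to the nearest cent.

Level perpetuity: PV = C / r = €25,100.00 / 0.095 = €264,210.53

€264210.53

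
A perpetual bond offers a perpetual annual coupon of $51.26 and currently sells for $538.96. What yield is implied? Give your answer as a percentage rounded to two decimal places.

P = C/r ⇒ r = C/P = $51.26/$538.96 = 0.095109

9.51%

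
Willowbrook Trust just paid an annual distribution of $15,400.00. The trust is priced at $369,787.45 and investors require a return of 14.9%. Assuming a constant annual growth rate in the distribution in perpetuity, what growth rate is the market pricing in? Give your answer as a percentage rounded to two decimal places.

P = D₀(1+g)/(r−g) ⇒ P(r−g) = D₀(1+g) ⇒ g(P+D₀) = P·r − D₀
g = (P·r − D₀)/(P + D₀) = ($369,787.45×0.149 − $15,400.00) / ($369,787.45 + $15,400.00) = 0.103062

10.31%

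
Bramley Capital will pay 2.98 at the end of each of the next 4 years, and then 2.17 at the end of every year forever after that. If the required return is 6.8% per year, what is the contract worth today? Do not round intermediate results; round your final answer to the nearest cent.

PV of 4-year annuity: 2.98 × [1 − (1+0.068)^−4] / 0.068 = 10.13963
Perpetuity value at year 4: 2.17 / 0.068 = 31.91176
PV of perpetuity: 31.91176 / (1+0.068)^4 = 24.52821
Total PV = 10.13963 + 24.52821 = 34.66784

34.67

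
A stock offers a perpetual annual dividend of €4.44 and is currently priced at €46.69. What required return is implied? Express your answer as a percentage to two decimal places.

9.51%

P = C/r ⇒ r = C/P = €4.44/€46.69 = 0.095095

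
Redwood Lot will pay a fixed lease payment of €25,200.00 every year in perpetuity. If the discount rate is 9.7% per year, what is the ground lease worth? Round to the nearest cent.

€259793.81

Level perpetuity: PV = C / r = €25,200.00 / 0.097 = €259,793.81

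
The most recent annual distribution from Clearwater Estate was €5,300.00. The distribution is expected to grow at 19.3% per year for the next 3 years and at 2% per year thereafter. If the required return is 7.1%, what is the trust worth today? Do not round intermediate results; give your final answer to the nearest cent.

D_1 = 6322.90000
D_2 = 7543.21970
D_3 = 8999.06110
Terminal value at year 3: TV = D_3×(1+g_2)/(r−g_2) = 9179.04232/0.051 = 179981.22204
P_0 = D_1/(1+r)^1 + D_2/(1+r)^2 + D_3/(1+r)^3 + TV/(1+r)^3
    = 5903.73483 + 6576.24244 + 7325.35689 + 146507.13774 = 166312.47189

€166312.47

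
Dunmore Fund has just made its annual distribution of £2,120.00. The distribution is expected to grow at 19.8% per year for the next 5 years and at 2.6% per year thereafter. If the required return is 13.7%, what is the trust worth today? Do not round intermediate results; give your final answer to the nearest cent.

D_1 = 2539.76000
D_2 = 3042.63248
D_3 = 3645.07371
D_4 = 4366.79831
D_5 = 5231.42437
Terminal value at year 5: TV = D_5×(1+g_2)/(r−g_2) = 5367.44140/0.111 = 48355.32796
P_0 = D_1/(1+r)^1 + D_2/(1+r)^2 + D_3/(1+r)^3 + D_4/(1+r)^4 + D_5/(1+r)^5 + TV/(1+r)^5
    = 2233.73791 + 2353.57785 + 2479.84720 + 2612.89089 + 2753.07237 + 25447.31758 = 37880.44378

£37880.44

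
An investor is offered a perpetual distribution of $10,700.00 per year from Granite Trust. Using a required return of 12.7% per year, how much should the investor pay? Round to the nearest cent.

$84251.97

Level perpetuity: PV = C / r = $10,700.00 / 0.127 = $84,251.97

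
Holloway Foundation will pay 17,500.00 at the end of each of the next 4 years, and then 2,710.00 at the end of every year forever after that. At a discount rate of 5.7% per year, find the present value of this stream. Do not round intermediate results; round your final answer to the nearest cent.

PV of 4-year annuity: 17,500.00 × [1 − (1+0.057)^−4] / 0.057 = 61058.24646
Perpetuity value at year 4: 2,710.00 / 0.057 = 47543.85965
PV of perpetuity: 47543.85965 / (1+0.057)^4 = 38088.55405
Total PV = 61058.24646 + 38088.55405 = 99146.80051

99146.80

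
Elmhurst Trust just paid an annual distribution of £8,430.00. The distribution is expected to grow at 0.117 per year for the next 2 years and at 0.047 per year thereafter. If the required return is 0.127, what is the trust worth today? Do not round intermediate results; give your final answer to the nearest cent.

D_1 = 9416.31000
D_2 = 10518.01827
Terminal value at year 2: TV = D_2×(1+g_2)/(r−g_2) = 11012.36513/0.08 = 137654.56411
P_0 = D_1/(1+r)^1 + D_2/(1+r)^2 + TV/(1+r)^2
    = 8355.19965 + 8281.06300 + 108378.41204 = 125014.67469

£125014.67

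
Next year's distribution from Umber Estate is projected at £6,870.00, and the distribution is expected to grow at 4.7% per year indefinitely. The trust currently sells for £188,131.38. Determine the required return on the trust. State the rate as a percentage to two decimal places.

P = D₁/(r − g) ⇒ r = D₁/P + g = £6,870.0000/£188,131.38 + 0.047 = 0.036517 + 0.047 = 0.083517

8.35%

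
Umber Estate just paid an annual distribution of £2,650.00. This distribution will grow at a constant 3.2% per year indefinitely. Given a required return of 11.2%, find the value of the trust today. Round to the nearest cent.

D₁ = D₀ × (1 + g) = £2,650.00 × 1.032 = £2,734.8000
Growing perpetuity: P = D₁ / (r − g) = £2,734.8000 / (0.112 − 0.032) = £34,185.00

£34185.00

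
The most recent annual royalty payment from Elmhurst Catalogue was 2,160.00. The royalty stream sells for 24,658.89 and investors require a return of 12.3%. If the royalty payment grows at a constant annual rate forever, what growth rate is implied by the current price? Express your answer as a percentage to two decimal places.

P = D₀(1+g)/(r−g) ⇒ P(r−g) = D₀(1+g) ⇒ g(P+D₀) = P·r − D₀
g = (P·r − D₀)/(P + D₀) = (24,658.89×0.123 − 2,160.00) / (24,658.89 + 2,160.00) = 0.032553

3.26%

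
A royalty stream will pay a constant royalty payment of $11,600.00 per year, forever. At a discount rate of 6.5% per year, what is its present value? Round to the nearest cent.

$178461.54

Level perpetuity: PV = C / r = $11,600.00 / 0.065 = $178,461.54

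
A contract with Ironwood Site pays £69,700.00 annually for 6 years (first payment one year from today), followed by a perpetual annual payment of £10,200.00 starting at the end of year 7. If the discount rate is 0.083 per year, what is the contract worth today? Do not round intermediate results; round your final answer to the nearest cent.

PV of 6-year annuity: £69,700.00 × [1 − (1+0.083)^−6] / 0.083 = 319303.12438
Perpetuity value at year 6: £10,200.00 / 0.083 = 122891.56627
PV of perpetuity: 122891.56627 / (1+0.083)^6 = 76164.27977
Total PV = 319303.12438 + 76164.27977 = 395467.40415

£395467.40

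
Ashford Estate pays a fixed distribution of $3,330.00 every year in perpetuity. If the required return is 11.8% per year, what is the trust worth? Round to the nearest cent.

Level perpetuity: PV = C / r = $3,330.00 / 0.118 = $28,220.34

$28220.34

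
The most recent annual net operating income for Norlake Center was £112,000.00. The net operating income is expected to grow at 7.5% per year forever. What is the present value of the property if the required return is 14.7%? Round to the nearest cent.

D₁ = D₀ × (1 + g) = £112,000.00 × 1.075 = £120,400.0000
Growing perpetuity: P = D₁ / (r − g) = £120,400.0000 / (0.147 − 0.075) = £1,672,222.22

£1672222.22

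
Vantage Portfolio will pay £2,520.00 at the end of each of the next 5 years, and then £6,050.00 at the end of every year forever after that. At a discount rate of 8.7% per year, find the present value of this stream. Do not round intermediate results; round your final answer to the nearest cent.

PV of 5-year annuity: £2,520.00 × [1 − (1+0.087)^−5] / 0.087 = 9878.69769
Perpetuity value at year 5: £6,050.00 / 0.087 = 69540.22989
PV of perpetuity: 69540.22989 / (1+0.087)^5 = 45823.51520
Total PV = 9878.69769 + 45823.51520 = 55702.21289

£55702.21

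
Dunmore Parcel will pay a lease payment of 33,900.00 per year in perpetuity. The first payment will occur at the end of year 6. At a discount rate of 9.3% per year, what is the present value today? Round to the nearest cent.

233676.98

Value at end of year 5: C / r = 33,900.00 / 0.093 = 364,516.1290
Discount to today: PV = 364,516.1290 / (1 + 0.093)^5 = 364,516.1290 / 1.559915 = 233,676.98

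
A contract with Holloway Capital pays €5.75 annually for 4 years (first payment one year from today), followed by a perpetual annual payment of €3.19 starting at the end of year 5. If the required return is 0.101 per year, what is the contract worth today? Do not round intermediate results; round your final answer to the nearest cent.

€39.68

PV of 4-year annuity: €5.75 × [1 − (1+0.101)^−4] / 0.101 = 18.18734
Perpetuity value at year 4: €3.19 / 0.101 = 31.58416
PV of perpetuity: 31.58416 / (1+0.101)^4 = 21.49414
Total PV = 18.18734 + 21.49414 = 39.68148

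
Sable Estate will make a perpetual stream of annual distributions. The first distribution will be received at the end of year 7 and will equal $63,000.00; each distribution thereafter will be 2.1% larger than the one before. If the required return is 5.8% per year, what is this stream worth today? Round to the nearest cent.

Value at end of year 6: C₁ / (r − g) = $63,000.00 / (0.058 − 0.021) = $1,702,702.7027
Discount to today: PV = $1,702,702.7027 / (1 + 0.058)^6 = $1,702,702.7027 / 1.402536 = $1,214,017.14

$1214017.14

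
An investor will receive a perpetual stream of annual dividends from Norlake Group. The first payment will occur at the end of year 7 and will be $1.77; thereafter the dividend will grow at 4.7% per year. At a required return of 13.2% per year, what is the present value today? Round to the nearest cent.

$9.90

Value at end of year 6: C₁ / (r − g) = $1.77 / (0.132 − 0.047) = $20.8235
Discount to today: PV = $20.8235 / (1 + 0.132)^6 = $20.8235 / 2.104159 = $9.90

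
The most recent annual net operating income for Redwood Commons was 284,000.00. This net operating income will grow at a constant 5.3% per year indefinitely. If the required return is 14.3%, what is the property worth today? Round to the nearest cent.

3322800.00

D₁ = D₀ × (1 + g) = 284,000.00 × 1.053 = 299,052.0000
Growing perpetuity: P = D₁ / (r − g) = 299,052.0000 / (0.143 − 0.053) = 3,322,800.00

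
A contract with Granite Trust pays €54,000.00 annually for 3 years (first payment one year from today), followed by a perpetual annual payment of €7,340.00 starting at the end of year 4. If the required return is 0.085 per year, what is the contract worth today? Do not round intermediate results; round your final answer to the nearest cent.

PV of 3-year annuity: €54,000.00 × [1 − (1+0.085)^−3] / 0.085 = 137917.20806
Perpetuity value at year 3: €7,340.00 / 0.085 = 86352.94118
PV of perpetuity: 86352.94118 / (1+0.085)^3 = 67606.41697
Total PV = 137917.20806 + 67606.41697 = 205523.62503

€205523.63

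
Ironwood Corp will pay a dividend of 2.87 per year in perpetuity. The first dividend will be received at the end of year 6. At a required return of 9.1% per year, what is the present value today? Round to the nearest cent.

20.40

Value at end of year 5: C / r = 2.87 / 0.091 = 31.5385
Discount to today: PV = 31.5385 / (1 + 0.091)^5 = 31.5385 / 1.545695 = 20.40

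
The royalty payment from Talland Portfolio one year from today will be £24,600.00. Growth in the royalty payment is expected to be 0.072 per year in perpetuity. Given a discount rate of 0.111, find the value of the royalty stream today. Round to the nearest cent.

Growing perpetuity: P = D₁ / (r − g) = £24,600.0000 / (0.111 − 0.072) = £630,769.23

£630769.23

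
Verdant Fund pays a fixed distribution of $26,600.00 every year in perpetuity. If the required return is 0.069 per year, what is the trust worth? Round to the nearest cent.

$385507.25

Level perpetuity: PV = C / r = $26,600.00 / 0.069 = $385,507.25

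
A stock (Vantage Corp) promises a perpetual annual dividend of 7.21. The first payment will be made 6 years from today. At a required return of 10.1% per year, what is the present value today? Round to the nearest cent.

44.12

Value at end of year 5: C / r = 7.21 / 0.101 = 71.3861
Discount to today: PV = 71.3861 / (1 + 0.101)^5 = 71.3861 / 1.617844 = 44.12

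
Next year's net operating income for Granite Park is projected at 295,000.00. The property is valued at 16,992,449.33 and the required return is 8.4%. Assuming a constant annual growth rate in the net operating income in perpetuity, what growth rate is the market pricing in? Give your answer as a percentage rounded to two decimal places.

P = D₁/(r−g) ⇒ g = r − D₁/P = 0.084 − 295,000.00/16,992,449.33 = 0.066639

6.66%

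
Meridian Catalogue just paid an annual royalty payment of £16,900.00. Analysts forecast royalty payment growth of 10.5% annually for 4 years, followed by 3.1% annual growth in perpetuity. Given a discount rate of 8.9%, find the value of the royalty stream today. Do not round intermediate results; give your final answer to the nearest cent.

£388579.82

D_1 = 18674.50000
D_2 = 20635.32250
D_3 = 22802.03136
D_4 = 25196.24466
Terminal value at year 4: TV = D_4×(1+g_2)/(r−g_2) = 25977.32824/0.058 = 447884.96965
P_0 = D_1/(1+r)^1 + D_2/(1+r)^2 + D_3/(1+r)^3 + D_4/(1+r)^4 + TV/(1+r)^4
    = 17148.30119 + 17400.25052 + 17655.90159 + 17915.30877 + 318460.05766 = 388579.81973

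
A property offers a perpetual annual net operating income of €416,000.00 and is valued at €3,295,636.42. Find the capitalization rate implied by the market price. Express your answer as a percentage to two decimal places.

P = C/r ⇒ r = C/P = €416,000.00/€3,295,636.42 = 0.126228

12.62%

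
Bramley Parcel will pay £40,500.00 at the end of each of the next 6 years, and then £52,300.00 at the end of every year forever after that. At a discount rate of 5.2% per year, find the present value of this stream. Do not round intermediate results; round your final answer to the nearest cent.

£946257.24

PV of 6-year annuity: £40,500.00 × [1 − (1+0.052)^−6] / 0.052 = 204257.24233
Perpetuity value at year 6: £52,300.00 / 0.052 = 1005769.23077
PV of perpetuity: 1005769.23077 / (1+0.052)^6 = 742000.00179
Total PV = 204257.24233 + 742000.00179 = 946257.24412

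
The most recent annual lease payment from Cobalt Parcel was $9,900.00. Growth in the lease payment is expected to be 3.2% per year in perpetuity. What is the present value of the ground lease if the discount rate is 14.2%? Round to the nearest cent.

$92880.00

D₁ = D₀ × (1 + g) = $9,900.00 × 1.032 = $10,216.8000
Growing perpetuity: P = D₁ / (r − g) = $10,216.8000 / (0.142 − 0.032) = $92,880.00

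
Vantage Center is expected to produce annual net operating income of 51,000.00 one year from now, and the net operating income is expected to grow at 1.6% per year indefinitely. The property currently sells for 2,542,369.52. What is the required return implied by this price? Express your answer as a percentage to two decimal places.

P = D₁/(r − g) ⇒ r = D₁/P + g = 51,000.0000/2,542,369.52 + 0.016 = 0.020060 + 0.016 = 0.036060

3.61%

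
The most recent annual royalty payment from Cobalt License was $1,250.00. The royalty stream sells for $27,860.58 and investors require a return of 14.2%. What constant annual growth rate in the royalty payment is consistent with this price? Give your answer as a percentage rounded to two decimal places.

P = D₀(1+g)/(r−g) ⇒ P(r−g) = D₀(1+g) ⇒ g(P+D₀) = P·r − D₀
g = (P·r − D₀)/(P + D₀) = ($27,860.58×0.142 − $1,250.00) / ($27,860.58 + $1,250.00) = 0.092963

9.30%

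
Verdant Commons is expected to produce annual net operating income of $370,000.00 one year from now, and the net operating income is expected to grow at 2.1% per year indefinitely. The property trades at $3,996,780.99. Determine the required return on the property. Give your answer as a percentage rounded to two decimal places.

P = D₁/(r − g) ⇒ r = D₁/P + g = $370,000.0000/$3,996,780.99 + 0.021 = 0.092574 + 0.021 = 0.113574

11.36%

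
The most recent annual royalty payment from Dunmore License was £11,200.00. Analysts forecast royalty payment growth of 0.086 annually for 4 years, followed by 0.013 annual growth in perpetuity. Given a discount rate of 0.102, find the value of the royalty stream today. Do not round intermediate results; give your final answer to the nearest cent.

D_1 = 12163.20000
D_2 = 13209.23520
D_3 = 14345.22943
D_4 = 15578.91916
Terminal value at year 4: TV = D_4×(1+g_2)/(r−g_2) = 15781.44511/0.089 = 177319.60794
P_0 = D_1/(1+r)^1 + D_2/(1+r)^2 + D_3/(1+r)^3 + D_4/(1+r)^4 + TV/(1+r)^4
    = 11037.38657 + 10877.13413 + 10719.20841 + 10563.57562 + 120234.85510 = 163432.15984

£163432.16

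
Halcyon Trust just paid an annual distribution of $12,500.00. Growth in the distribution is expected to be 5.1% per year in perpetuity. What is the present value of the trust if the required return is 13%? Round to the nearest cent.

$166297.47

D₁ = D₀ × (1 + g) = $12,500.00 × 1.051 = $13,137.5000
Growing perpetuity: P = D₁ / (r − g) = $13,137.5000 / (0.13 − 0.051) = $166,297.47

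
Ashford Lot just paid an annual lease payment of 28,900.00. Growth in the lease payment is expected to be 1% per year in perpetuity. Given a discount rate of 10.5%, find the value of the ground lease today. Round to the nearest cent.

307252.63

D₁ = D₀ × (1 + g) = 28,900.00 × 1.01 = 29,189.0000
Growing perpetuity: P = D₁ / (r − g) = 29,189.0000 / (0.105 − 0.01) = 307,252.63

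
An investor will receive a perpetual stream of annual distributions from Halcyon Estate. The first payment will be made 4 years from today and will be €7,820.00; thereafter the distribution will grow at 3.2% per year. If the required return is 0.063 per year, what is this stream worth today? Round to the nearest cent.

€210012.56

Value at end of year 3: C₁ / (r − g) = €7,820.00 / (0.063 − 0.032) = €252,258.0645
Discount to today: PV = €252,258.0645 / (1 + 0.063)^3 = €252,258.0645 / 1.201157 = €210,012.56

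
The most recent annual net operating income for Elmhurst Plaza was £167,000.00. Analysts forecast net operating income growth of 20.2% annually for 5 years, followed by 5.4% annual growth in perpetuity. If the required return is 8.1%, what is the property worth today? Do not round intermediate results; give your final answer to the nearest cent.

D_1 = 200734.00000
D_2 = 241282.26800
D_3 = 290021.28614
D_4 = 348605.58594
D_5 = 419023.91429
Terminal value at year 5: TV = D_5×(1+g_2)/(r−g_2) = 441651.20567/0.027 = 16357452.06172
P_0 = D_1/(1+r)^1 + D_2/(1+r)^2 + D_3/(1+r)^3 + D_4/(1+r)^4 + D_5/(1+r)^5 + TV/(1+r)^5
    = 185692.87697 + 206478.11111 + 229589.90708 + 255288.68484 + 283864.01404 + 11081210.02968 = 12242123.62373

£12242123.62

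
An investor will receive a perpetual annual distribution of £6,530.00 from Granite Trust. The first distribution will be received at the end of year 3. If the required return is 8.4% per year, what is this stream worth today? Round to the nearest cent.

Value at end of year 2: C / r = £6,530.00 / 0.084 = £77,738.0952
Discount to today: PV = £77,738.0952 / (1 + 0.084)^2 = £77,738.0952 / 1.175056 = £66,156.93

£66156.93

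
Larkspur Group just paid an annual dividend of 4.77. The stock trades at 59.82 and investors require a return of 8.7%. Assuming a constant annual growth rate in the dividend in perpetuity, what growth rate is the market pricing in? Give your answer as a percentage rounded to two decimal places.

0.67%

P = D₀(1+g)/(r−g) ⇒ P(r−g) = D₀(1+g) ⇒ g(P+D₀) = P·r − D₀
g = (P·r − D₀)/(P + D₀) = (59.82×0.087 − 4.77) / (59.82 + 4.77) = 0.006725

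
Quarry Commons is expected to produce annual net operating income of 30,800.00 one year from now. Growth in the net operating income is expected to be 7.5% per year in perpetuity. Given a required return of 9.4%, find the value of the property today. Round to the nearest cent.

1621052.63

Growing perpetuity: P = D₁ / (r − g) = 30,800.0000 / (0.094 − 0.075) = 1,621,052.63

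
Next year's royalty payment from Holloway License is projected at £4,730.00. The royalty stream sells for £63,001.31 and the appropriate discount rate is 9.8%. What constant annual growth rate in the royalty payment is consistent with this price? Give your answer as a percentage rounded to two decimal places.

P = D₁/(r−g) ⇒ g = r − D₁/P = 0.098 − £4,730.00/£63,001.31 = 0.022922

2.29%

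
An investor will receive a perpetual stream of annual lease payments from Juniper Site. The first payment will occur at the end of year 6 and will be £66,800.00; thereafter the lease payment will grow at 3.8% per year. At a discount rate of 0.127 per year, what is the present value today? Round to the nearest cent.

£412825.84

Value at end of year 5: C₁ / (r − g) = £66,800.00 / (0.127 − 0.038) = £750,561.7978
Discount to today: PV = £750,561.7978 / (1 + 0.127)^5 = £750,561.7978 / 1.818108 = £412,825.84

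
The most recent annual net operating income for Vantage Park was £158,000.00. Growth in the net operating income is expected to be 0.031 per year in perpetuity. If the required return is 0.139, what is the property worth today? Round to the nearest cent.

£1508314.81

D₁ = D₀ × (1 + g) = £158,000.00 × 1.031 = £162,898.0000
Growing perpetuity: P = D₁ / (r − g) = £162,898.0000 / (0.139 − 0.031) = £1,508,314.81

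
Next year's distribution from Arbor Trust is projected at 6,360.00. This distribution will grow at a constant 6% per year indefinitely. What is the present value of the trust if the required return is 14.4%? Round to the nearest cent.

Growing perpetuity: P = D₁ / (r − g) = 6,360.0000 / (0.144 − 0.06) = 75,714.29

75714.29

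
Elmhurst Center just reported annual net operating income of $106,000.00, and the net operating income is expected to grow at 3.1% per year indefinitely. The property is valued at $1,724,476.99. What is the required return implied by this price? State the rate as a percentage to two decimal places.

D₁ = $106,000.00 × 1.031 = $109,286.0000
P = D₁/(r − g) ⇒ r = D₁/P + g = $109,286.0000/$1,724,476.99 + 0.031 = 0.063373 + 0.031 = 0.094373

9.44%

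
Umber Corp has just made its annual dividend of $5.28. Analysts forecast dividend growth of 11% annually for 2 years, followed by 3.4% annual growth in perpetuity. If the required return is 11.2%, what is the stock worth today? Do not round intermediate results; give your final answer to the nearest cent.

$80.27

D_1 = 5.86080
D_2 = 6.50549
Terminal value at year 2: TV = D_2×(1+g_2)/(r−g_2) = 6.72667/0.078 = 86.23942
P_0 = D_1/(1+r)^1 + D_2/(1+r)^2 + TV/(1+r)^2
    = 5.27050 + 5.26102 + 69.74230 = 80.27382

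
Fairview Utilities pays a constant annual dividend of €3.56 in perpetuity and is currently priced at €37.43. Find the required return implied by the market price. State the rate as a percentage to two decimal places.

P = C/r ⇒ r = C/P = €3.56/€37.43 = 0.095111

9.51%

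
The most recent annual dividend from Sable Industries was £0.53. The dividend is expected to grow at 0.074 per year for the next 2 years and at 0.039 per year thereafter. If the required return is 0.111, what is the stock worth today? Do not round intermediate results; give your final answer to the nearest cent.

D_1 = 0.56922
D_2 = 0.61134
Terminal value at year 2: TV = D_2×(1+g_2)/(r−g_2) = 0.63518/0.072 = 8.82201
P_0 = D_1/(1+r)^1 + D_2/(1+r)^2 + TV/(1+r)^2
    = 0.51235 + 0.49529 + 7.14726 = 8.15489

£8.15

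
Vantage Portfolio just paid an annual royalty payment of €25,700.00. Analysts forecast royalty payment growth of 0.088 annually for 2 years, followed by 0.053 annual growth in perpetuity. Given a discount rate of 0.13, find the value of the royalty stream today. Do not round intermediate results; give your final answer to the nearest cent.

D_1 = 27961.60000
D_2 = 30422.22080
Terminal value at year 2: TV = D_2×(1+g_2)/(r−g_2) = 32034.59850/0.077 = 416033.74678
P_0 = D_1/(1+r)^1 + D_2/(1+r)^2 + TV/(1+r)^2
    = 24744.77876 + 23825.06132 + 325815.44897 = 374385.28905

€374385.29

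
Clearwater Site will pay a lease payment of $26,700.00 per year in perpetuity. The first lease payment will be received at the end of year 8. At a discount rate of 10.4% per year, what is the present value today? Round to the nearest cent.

Value at end of year 7: C / r = $26,700.00 / 0.104 = $256,730.7692
Discount to today: PV = $256,730.7692 / (1 + 0.104)^7 = $256,730.7692 / 1.998865 = $128,438.26

$128438.26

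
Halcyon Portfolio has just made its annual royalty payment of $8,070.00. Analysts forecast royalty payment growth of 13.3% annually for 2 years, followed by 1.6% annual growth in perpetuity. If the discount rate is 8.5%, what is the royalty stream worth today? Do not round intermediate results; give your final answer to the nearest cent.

$146801.02

D_1 = 9143.31000
D_2 = 10359.37023
Terminal value at year 2: TV = D_2×(1+g_2)/(r−g_2) = 10525.12015/0.069 = 152537.97324
P_0 = D_1/(1+r)^1 + D_2/(1+r)^2 + TV/(1+r)^2
    = 8427.01382 + 8799.82181 + 129574.18781 = 146801.02344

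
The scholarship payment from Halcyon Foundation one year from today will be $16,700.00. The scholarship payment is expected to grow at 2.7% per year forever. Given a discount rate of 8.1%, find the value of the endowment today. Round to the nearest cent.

Growing perpetuity: P = D₁ / (r − g) = $16,700.0000 / (0.081 − 0.027) = $309,259.26

$309259.26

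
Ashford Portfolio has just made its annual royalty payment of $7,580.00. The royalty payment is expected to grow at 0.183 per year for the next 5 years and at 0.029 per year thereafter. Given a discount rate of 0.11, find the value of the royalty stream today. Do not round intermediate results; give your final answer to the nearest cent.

D_1 = 8967.14000
D_2 = 10608.12662
D_3 = 12549.41379
D_4 = 14845.95652
D_5 = 17562.76656
Terminal value at year 5: TV = D_5×(1+g_2)/(r−g_2) = 18072.08679/0.081 = 223112.18257
P_0 = D_1/(1+r)^1 + D_2/(1+r)^2 + D_3/(1+r)^3 + D_4/(1+r)^4 + D_5/(1+r)^5 + TV/(1+r)^5
    = 8078.50450 + 8609.79354 + 9176.02320 + 9779.49140 + 10422.64714 + 132406.22105 = 178472.68083

$178472.68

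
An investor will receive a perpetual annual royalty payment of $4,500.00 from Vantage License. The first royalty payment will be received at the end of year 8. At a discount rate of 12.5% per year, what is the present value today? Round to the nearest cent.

$15784.65

Value at end of year 7: C / r = $4,500.00 / 0.125 = $36,000.0000
Discount to today: PV = $36,000.0000 / (1 + 0.125)^7 = $36,000.0000 / 2.280697 = $15,784.65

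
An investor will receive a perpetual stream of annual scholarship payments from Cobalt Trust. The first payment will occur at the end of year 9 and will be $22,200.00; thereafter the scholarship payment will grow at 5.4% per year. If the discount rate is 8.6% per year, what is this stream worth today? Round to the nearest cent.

Value at end of year 8: C₁ / (r − g) = $22,200.00 / (0.086 − 0.054) = $693,750.0000
Discount to today: PV = $693,750.0000 / (1 + 0.086)^8 = $693,750.0000 / 1.934811 = $358,562.11

$358562.11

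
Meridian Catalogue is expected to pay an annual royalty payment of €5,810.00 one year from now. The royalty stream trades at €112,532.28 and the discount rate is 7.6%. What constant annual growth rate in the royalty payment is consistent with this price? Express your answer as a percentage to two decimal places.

2.44%

P = D₁/(r−g) ⇒ g = r − D₁/P = 0.076 − €5,810.00/€112,532.28 = 0.024370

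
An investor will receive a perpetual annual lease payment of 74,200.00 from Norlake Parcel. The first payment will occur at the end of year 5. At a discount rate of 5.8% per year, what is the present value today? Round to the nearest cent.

1021017.63

Value at end of year 4: C / r = 74,200.00 / 0.058 = 1,279,310.3448
Discount to today: PV = 1,279,310.3448 / (1 + 0.058)^4 = 1,279,310.3448 / 1.252976 = 1,021,017.63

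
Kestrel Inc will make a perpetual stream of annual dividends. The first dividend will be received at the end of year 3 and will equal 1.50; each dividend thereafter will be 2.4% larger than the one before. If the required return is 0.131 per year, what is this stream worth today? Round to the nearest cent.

Value at end of year 2: C₁ / (r − g) = 1.50 / (0.131 − 0.024) = 14.0187
Discount to today: PV = 14.0187 / (1 + 0.131)^2 = 14.0187 / 1.279161 = 10.96

10.96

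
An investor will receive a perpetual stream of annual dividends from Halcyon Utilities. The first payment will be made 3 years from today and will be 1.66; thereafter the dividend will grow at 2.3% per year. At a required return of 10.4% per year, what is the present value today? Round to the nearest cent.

Value at end of year 2: C₁ / (r − g) = 1.66 / (0.104 − 0.023) = 20.4938
Discount to today: PV = 20.4938 / (1 + 0.104)^2 = 20.4938 / 1.218816 = 16.81

16.81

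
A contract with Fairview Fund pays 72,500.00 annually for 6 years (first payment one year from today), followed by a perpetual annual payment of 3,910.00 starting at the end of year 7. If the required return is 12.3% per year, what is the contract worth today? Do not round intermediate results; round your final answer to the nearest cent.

311410.18

PV of 6-year annuity: 72,500.00 × [1 − (1+0.123)^−6] / 0.123 = 295561.50019
Perpetuity value at year 6: 3,910.00 / 0.123 = 31788.61789
PV of perpetuity: 31788.61789 / (1+0.123)^6 = 15848.68043
Total PV = 295561.50019 + 15848.68043 = 311410.18062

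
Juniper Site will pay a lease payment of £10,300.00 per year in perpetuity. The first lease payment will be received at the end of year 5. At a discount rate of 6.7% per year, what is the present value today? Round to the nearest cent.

Value at end of year 4: C / r = £10,300.00 / 0.067 = £153,731.3433
Discount to today: PV = £153,731.3433 / (1 + 0.067)^4 = £153,731.3433 / 1.296157 = £118,605.48

£118605.48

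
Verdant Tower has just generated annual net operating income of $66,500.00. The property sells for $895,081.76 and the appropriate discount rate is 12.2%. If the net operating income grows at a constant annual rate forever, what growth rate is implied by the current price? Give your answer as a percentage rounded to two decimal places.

4.44%

P = D₀(1+g)/(r−g) ⇒ P(r−g) = D₀(1+g) ⇒ g(P+D₀) = P·r − D₀
g = (P·r − D₀)/(P + D₀) = ($895,081.76×0.122 − $66,500.00) / ($895,081.76 + $66,500.00) = 0.044406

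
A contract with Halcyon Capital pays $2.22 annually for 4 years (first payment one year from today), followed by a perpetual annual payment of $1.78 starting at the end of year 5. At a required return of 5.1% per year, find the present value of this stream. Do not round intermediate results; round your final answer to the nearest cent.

PV of 4-year annuity: $2.22 × [1 − (1+0.051)^−4] / 0.051 = 7.85376
Perpetuity value at year 4: $1.78 / 0.051 = 34.90196
PV of perpetuity: 34.90196 / (1+0.051)^4 = 28.60480
Total PV = 7.85376 + 28.60480 = 36.45856

$36.46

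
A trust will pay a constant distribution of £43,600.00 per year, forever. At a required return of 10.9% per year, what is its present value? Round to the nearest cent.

£400000.00

Level perpetuity: PV = C / r = £43,600.00 / 0.109 = £400,000.00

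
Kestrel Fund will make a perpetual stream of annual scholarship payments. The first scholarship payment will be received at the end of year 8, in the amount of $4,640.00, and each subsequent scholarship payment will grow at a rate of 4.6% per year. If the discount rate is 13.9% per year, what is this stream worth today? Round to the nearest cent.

Value at end of year 7: C₁ / (r − g) = $4,640.00 / (0.139 − 0.046) = $49,892.4731
Discount to today: PV = $49,892.4731 / (1 + 0.139)^7 = $49,892.4731 / 2.486944 = $20,061.76

$20061.76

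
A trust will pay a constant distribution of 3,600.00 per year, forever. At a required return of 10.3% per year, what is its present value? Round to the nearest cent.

Level perpetuity: PV = C / r = 3,600.00 / 0.103 = 34,951.46

34951.46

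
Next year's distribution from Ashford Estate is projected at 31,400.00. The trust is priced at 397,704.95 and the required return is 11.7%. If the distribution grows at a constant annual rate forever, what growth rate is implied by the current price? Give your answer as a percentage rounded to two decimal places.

P = D₁/(r−g) ⇒ g = r − D₁/P = 0.117 − 31,400.00/397,704.95 = 0.038047

3.80%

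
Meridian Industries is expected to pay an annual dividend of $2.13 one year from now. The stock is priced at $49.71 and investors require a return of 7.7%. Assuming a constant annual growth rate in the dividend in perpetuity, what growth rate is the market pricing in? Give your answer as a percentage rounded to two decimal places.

P = D₁/(r−g) ⇒ g = r − D₁/P = 0.077 − $2.13/$49.71 = 0.034151

3.42%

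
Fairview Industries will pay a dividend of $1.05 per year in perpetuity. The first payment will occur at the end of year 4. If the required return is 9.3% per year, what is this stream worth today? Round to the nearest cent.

$8.65

Value at end of year 3: C / r = $1.05 / 0.093 = $11.2903
Discount to today: PV = $11.2903 / (1 + 0.093)^3 = $11.2903 / 1.305751 = $8.65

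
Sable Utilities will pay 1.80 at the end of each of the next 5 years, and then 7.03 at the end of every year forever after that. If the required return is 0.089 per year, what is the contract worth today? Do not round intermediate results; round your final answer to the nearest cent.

58.59

PV of 5-year annuity: 1.80 × [1 − (1+0.089)^−5] / 0.089 = 7.01958
Perpetuity value at year 5: 7.03 / 0.089 = 78.98876
PV of perpetuity: 78.98876 / (1+0.089)^5 = 51.57342
Total PV = 7.01958 + 51.57342 = 58.59299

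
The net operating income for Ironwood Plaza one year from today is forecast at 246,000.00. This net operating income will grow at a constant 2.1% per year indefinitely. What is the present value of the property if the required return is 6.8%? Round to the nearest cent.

5234042.55

Growing perpetuity: P = D₁ / (r − g) = 246,000.0000 / (0.068 − 0.021) = 5,234,042.55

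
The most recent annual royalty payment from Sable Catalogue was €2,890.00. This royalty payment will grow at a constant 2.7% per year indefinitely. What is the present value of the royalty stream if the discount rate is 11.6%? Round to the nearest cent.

€33348.65

D₁ = D₀ × (1 + g) = €2,890.00 × 1.027 = €2,968.0300
Growing perpetuity: P = D₁ / (r − g) = €2,968.0300 / (0.116 − 0.027) = €33,348.65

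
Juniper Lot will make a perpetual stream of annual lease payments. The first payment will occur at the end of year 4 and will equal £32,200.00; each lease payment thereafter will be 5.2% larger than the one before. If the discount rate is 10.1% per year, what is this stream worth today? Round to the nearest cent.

Value at end of year 3: C₁ / (r − g) = £32,200.00 / (0.101 − 0.052) = £657,142.8571
Discount to today: PV = £657,142.8571 / (1 + 0.101)^3 = £657,142.8571 / 1.334633 = £492,377.09

£492377.09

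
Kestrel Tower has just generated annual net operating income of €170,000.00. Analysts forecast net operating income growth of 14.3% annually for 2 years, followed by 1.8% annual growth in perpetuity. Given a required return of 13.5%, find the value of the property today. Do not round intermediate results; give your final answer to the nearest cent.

D_1 = 194310.00000
D_2 = 222096.33000
Terminal value at year 2: TV = D_2×(1+g_2)/(r−g_2) = 226094.06394/0.117 = 1932427.89692
P_0 = D_1/(1+r)^1 + D_2/(1+r)^2 + TV/(1+r)^2
    = 171198.23789 + 172404.92150 + 1500070.17169 = 1843673.33107

€1843673.33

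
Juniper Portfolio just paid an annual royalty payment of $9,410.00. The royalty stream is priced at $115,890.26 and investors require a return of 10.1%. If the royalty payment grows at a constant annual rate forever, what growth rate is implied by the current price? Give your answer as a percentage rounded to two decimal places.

1.83%

P = D₀(1+g)/(r−g) ⇒ P(r−g) = D₀(1+g) ⇒ g(P+D₀) = P·r − D₀
g = (P·r − D₀)/(P + D₀) = ($115,890.26×0.101 − $9,410.00) / ($115,890.26 + $9,410.00) = 0.018315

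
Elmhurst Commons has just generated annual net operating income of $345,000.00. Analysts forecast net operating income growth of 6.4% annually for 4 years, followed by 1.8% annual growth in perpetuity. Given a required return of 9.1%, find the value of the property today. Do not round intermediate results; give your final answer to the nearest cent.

$5648933.42

D_1 = 367080.00000
D_2 = 390573.12000
D_3 = 415569.79968
D_4 = 442166.26686
Terminal value at year 4: TV = D_4×(1+g_2)/(r−g_2) = 450125.25966/0.073 = 6166099.44744
P_0 = D_1/(1+r)^1 + D_2/(1+r)^2 + D_3/(1+r)^3 + D_4/(1+r)^4 + TV/(1+r)^4
    = 336461.96150 + 328135.22185 + 320014.55183 + 312094.85165 + 4352226.83534 = 5648933.42217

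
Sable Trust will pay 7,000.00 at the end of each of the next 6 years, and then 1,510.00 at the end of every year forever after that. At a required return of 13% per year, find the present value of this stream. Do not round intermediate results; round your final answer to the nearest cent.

33561.93

PV of 6-year annuity: 7,000.00 × [1 − (1+0.13)^−6] / 0.13 = 27982.84852
Perpetuity value at year 6: 1,510.00 / 0.13 = 11615.38462
PV of perpetuity: 11615.38462 / (1+0.13)^6 = 5579.08443
Total PV = 27982.84852 + 5579.08443 = 33561.93296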